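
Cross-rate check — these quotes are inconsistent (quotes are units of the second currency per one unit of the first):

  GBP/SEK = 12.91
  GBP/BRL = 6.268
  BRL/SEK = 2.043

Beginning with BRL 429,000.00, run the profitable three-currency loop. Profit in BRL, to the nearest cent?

Profit: BRL 3,500.07

Profitable loop is BRL → GBP → SEK → BRL:
BRL 429,000.00 ÷ 6.268 = GBP 68,442.88
GBP 68,442.88 × 12.91 = SEK 883,597.64
SEK 883,597.64 ÷ 2.043 = BRL 432,500.07
Profit = BRL 432,500.07 − BRL 429,000.00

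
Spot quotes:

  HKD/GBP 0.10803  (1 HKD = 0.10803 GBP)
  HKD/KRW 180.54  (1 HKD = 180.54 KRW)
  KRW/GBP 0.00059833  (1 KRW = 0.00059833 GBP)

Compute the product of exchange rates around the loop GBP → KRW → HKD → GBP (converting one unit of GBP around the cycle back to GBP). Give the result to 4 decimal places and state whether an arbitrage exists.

1.0001 (no arbitrage)

Around GBP → KRW → HKD → GBP: 1 ÷ 0.00059833 ÷ 180.54 × 0.10803 = 1.000069
Product ≈ 1 (deviation 0.007%, within rounding noise).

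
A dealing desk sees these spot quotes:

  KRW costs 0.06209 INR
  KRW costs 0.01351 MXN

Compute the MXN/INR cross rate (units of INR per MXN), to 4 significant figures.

MXN/INR = 4.596

1 MXN ÷ 0.01351 = 74.0192 KRW
74.0192 KRW × 0.06209 = 4.59585 INR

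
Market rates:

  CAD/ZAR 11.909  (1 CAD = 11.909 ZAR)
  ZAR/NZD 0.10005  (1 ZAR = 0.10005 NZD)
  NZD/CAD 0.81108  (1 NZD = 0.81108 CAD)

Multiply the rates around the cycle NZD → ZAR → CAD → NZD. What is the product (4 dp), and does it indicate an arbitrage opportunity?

1.0348 (arbitrage exists)

Around NZD → ZAR → CAD → NZD: 1 ÷ 0.10005 ÷ 11.909 ÷ 0.81108 = 1.034770
Product > 1; profitable direction is NZD → ZAR → CAD → NZD.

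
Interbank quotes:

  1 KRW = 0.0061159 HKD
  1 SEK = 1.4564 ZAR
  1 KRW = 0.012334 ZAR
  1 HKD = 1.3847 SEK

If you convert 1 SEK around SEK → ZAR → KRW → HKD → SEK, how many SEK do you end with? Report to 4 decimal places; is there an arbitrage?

1.0000 (no arbitrage)

Around SEK → ZAR → KRW → HKD → SEK: 1 × 1.4564 ÷ 0.012334 × 0.0061159 × 1.3847 = 0.999983
Product ≈ 1 (deviation 0.002%, within rounding noise).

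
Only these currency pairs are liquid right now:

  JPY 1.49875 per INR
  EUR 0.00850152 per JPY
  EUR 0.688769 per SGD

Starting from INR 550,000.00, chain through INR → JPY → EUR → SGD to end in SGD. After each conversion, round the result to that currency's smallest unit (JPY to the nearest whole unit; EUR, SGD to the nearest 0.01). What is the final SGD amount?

INR 550,000.00 × 1.49875 = JPY 824,312
JPY 824,312 × 0.00850152 = EUR 7,007.90
EUR 7,007.90 ÷ 0.688769 = SGD 10,174.53

SGD 10,174.53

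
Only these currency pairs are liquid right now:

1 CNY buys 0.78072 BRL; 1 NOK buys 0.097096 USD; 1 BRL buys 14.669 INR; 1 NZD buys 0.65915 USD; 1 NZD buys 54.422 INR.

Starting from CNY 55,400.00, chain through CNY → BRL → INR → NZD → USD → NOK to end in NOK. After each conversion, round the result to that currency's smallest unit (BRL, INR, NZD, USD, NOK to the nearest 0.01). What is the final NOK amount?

NOK 79,143.32

CNY 55,400.00 × 0.78072 = BRL 43,251.89
BRL 43,251.89 × 14.669 = INR 634,461.97
INR 634,461.97 ÷ 54.422 = NZD 11,658.19
NZD 11,658.19 × 0.65915 = USD 7,684.50
USD 7,684.50 ÷ 0.097096 = NOK 79,143.32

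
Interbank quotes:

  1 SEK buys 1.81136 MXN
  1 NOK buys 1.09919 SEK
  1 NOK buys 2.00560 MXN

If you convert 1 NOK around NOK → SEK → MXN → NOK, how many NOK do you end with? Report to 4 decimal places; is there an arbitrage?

0.9927 (arbitrage exists)

Around NOK → SEK → MXN → NOK: 1 × 1.09919 × 1.81136 ÷ 2.00560 = 0.992735
Product < 1; profitable direction is NOK → MXN → SEK → NOK.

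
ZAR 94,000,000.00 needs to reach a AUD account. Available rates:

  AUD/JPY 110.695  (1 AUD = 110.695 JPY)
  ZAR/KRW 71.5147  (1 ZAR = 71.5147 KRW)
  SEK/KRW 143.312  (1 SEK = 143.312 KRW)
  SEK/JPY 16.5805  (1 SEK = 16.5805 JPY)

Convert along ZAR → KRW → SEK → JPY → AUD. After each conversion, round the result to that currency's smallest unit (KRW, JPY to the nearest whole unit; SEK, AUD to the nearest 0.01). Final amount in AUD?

AUD 7,026,033.82

ZAR 94,000,000.00 × 71.5147 = KRW 6,722,381,800
KRW 6,722,381,800 ÷ 143.312 = SEK 46,907,319.69
SEK 46,907,319.69 × 16.5805 = JPY 777,746,814
JPY 777,746,814 ÷ 110.695 = AUD 7,026,033.82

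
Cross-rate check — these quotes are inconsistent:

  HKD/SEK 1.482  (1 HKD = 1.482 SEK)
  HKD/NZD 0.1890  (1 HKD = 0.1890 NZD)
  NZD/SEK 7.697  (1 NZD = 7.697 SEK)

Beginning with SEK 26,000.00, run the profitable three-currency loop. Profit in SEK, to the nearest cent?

Profitable loop is SEK → NZD → HKD → SEK:
SEK 26,000.00 ÷ 7.697 = NZD 3,377.94
NZD 3,377.94 ÷ 0.1890 = HKD 17,872.70
HKD 17,872.70 × 1.482 = SEK 26,487.33
Profit = SEK 26,487.33 − SEK 26,000.00

Profit: SEK 487.33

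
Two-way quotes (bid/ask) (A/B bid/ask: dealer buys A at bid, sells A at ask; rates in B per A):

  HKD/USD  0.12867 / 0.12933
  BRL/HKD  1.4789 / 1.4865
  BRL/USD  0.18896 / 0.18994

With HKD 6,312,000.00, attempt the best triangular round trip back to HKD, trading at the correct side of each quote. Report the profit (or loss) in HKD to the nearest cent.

Net profit: HKD 11,633.13

Best loop HKD → USD → BRL → HKD:
HKD 6,312,000.00 × 0.12867 (sell HKD at bid) = USD 812,165.04
USD 812,165.04 ÷ 0.18994 (buy BRL at ask) = BRL 4,275,903.13
BRL 4,275,903.13 × 1.4789 (sell BRL at bid) = HKD 6,323,633.13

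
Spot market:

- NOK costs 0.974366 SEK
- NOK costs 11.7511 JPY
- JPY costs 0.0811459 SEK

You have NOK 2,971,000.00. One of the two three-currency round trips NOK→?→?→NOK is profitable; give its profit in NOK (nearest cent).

Profit: NOK 64,845.53

Profitable loop is NOK → SEK → JPY → NOK:
NOK 2,971,000.00 × 0.974366 = SEK 2,894,841.39
SEK 2,894,841.39 ÷ 0.0811459 = JPY 35,674,524
JPY 35,674,524 ÷ 11.7511 = NOK 3,035,845.53
Profit = NOK 3,035,845.53 − NOK 2,971,000.00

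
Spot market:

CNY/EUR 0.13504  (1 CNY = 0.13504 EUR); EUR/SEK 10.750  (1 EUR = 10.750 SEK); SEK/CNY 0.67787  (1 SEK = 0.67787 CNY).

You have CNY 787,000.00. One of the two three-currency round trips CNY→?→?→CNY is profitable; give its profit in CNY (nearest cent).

Profitable loop is CNY → SEK → EUR → CNY:
CNY 787,000.00 ÷ 0.67787 = SEK 1,160,989.57
SEK 1,160,989.57 ÷ 10.750 = EUR 107,999.03
EUR 107,999.03 ÷ 0.13504 = CNY 799,755.85
Profit = CNY 799,755.85 − CNY 787,000.00

Profit: CNY 12,755.85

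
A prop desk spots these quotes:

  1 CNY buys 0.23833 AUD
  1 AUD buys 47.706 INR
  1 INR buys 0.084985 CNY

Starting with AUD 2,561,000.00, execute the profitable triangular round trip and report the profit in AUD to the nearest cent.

Profit: AUD 89,425.39

Profitable loop is AUD → CNY → INR → AUD:
AUD 2,561,000.00 ÷ 0.23833 = CNY 10,745,604.83
CNY 10,745,604.83 ÷ 0.084985 = INR 126,441,193.55
INR 126,441,193.55 ÷ 47.706 = AUD 2,650,425.39
Profit = AUD 2,650,425.39 − AUD 2,561,000.00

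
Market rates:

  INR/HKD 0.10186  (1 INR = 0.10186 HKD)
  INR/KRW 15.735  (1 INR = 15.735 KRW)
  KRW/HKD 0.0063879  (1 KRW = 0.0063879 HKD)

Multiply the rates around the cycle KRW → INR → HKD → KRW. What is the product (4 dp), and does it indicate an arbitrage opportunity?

Around KRW → INR → HKD → KRW: 1 ÷ 15.735 × 0.10186 ÷ 0.0063879 = 1.013395
Product > 1; profitable direction is KRW → INR → HKD → KRW.

1.0134 (arbitrage exists)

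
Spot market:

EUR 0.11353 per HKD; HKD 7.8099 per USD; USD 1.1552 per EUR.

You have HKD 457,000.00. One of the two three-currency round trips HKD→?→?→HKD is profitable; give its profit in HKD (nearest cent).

Profit: HKD 11,090.14

Profitable loop is HKD → EUR → USD → HKD:
HKD 457,000.00 × 0.11353 = EUR 51,883.21
EUR 51,883.21 × 1.1552 = USD 59,935.48
USD 59,935.48 × 7.8099 = HKD 468,090.14
Profit = HKD 468,090.14 − HKD 457,000.00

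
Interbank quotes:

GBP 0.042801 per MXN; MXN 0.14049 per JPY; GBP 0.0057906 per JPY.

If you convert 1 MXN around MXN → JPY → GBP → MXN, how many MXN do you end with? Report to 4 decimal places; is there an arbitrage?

0.9630 (arbitrage exists)

Around MXN → JPY → GBP → MXN: 1 ÷ 0.14049 × 0.0057906 ÷ 0.042801 = 0.962995
Product < 1; profitable direction is MXN → GBP → JPY → MXN.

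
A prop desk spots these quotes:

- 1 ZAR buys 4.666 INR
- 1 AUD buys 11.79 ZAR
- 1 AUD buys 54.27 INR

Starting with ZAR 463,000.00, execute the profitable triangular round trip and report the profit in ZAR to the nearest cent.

Profit: ZAR 6,331.51

Profitable loop is ZAR → INR → AUD → ZAR:
ZAR 463,000.00 × 4.666 = INR 2,160,358.00
INR 2,160,358.00 ÷ 54.27 = AUD 39,807.59
AUD 39,807.59 × 11.79 = ZAR 469,331.51
Profit = ZAR 469,331.51 − ZAR 463,000.00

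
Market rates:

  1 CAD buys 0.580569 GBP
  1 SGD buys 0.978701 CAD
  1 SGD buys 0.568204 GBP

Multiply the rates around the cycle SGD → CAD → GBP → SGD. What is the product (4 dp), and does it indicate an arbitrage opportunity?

Around SGD → CAD → GBP → SGD: 1 × 0.978701 × 0.580569 ÷ 0.568204 = 0.999999
Product ≈ 1 (deviation 0.000%, within rounding noise).

1.0000 (no arbitrage)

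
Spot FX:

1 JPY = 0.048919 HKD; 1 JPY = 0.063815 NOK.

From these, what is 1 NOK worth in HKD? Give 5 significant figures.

NOK/HKD = 0.76658

1 NOK ÷ 0.063815 = 15.6703 JPY
15.6703 JPY × 0.048919 = 0.766575 HKD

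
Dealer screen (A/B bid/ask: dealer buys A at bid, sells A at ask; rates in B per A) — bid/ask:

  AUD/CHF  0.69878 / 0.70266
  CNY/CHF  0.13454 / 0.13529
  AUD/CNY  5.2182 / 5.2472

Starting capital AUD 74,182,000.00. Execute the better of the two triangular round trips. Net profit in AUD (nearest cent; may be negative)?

Best loop AUD → CNY → CHF → AUD:
AUD 74,182,000.00 × 5.2182 (sell AUD at bid) = CNY 387,096,512.40
CNY 387,096,512.40 × 0.13454 (sell CNY at bid) = CHF 52,079,964.78
CHF 52,079,964.78 ÷ 0.70266 (buy AUD at ask) = AUD 74,118,300.14

Net result: AUD -63,699.86 (no profitable arbitrage after spreads)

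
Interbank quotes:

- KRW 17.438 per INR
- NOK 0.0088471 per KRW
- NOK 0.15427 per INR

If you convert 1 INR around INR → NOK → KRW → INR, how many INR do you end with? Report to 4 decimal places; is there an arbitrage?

Around INR → NOK → KRW → INR: 1 × 0.15427 ÷ 0.0088471 ÷ 17.438 = 0.999963
Product ≈ 1 (deviation 0.004%, within rounding noise).

1.0000 (no arbitrage)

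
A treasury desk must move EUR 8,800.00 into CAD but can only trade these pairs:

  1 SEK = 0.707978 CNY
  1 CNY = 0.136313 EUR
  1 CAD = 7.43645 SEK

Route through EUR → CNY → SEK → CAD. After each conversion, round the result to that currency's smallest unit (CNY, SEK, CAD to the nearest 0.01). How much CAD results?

CAD 12,261.96

EUR 8,800.00 ÷ 0.136313 = CNY 64,557.31
CNY 64,557.31 ÷ 0.707978 = SEK 91,185.47
SEK 91,185.47 ÷ 7.43645 = CAD 12,261.96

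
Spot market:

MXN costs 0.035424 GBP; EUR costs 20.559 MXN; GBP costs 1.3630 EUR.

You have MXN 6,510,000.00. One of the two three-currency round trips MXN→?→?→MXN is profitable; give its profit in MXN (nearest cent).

Profitable loop is MXN → EUR → GBP → MXN:
MXN 6,510,000.00 ÷ 20.559 = EUR 316,649.64
EUR 316,649.64 ÷ 1.3630 = GBP 232,318.15
GBP 232,318.15 ÷ 0.035424 = MXN 6,558,213.44
Profit = MXN 6,558,213.44 − MXN 6,510,000.00

Profit: MXN 48,213.44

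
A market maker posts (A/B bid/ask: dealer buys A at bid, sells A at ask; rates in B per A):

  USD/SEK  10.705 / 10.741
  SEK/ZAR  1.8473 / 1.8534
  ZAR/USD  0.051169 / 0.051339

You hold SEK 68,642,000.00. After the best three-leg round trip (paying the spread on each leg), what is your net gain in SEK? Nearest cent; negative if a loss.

Net profit: SEK 815,789.92

Best loop SEK → ZAR → USD → SEK:
SEK 68,642,000.00 × 1.8473 (sell SEK at bid) = ZAR 126,802,366.60
ZAR 126,802,366.60 × 0.051169 (sell ZAR at bid) = USD 6,488,350.30
USD 6,488,350.30 × 10.705 (sell USD at bid) = SEK 69,457,789.92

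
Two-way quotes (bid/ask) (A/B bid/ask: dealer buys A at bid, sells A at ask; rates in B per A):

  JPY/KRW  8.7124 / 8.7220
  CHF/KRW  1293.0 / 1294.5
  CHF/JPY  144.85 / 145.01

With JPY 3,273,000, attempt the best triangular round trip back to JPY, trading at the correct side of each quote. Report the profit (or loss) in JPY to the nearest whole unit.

Net profit: JPY 73,035

Best loop JPY → CHF → KRW → JPY:
JPY 3,273,000 ÷ 145.01 (buy CHF at ask) = CHF 22,570.86
CHF 22,570.86 × 1293.0 (sell CHF at bid) = KRW 29,184,118
KRW 29,184,118 ÷ 8.7220 (buy JPY at ask) = JPY 3,346,035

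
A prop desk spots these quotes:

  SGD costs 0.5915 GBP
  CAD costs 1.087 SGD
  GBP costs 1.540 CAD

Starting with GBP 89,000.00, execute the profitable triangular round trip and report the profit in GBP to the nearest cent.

Profitable loop is GBP → SGD → CAD → GBP:
GBP 89,000.00 ÷ 0.5915 = SGD 150,464.92
SGD 150,464.92 ÷ 1.087 = CAD 138,422.19
CAD 138,422.19 ÷ 1.540 = GBP 89,884.54
Profit = GBP 89,884.54 − GBP 89,000.00

Profit: GBP 884.54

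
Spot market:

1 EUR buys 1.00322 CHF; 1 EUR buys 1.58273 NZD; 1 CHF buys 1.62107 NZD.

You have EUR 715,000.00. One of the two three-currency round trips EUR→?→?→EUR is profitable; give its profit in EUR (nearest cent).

Profit: EUR 19,678.21

Profitable loop is EUR → CHF → NZD → EUR:
EUR 715,000.00 × 1.00322 = CHF 717,302.30
CHF 717,302.30 × 1.62107 = NZD 1,162,797.24
NZD 1,162,797.24 ÷ 1.58273 = EUR 734,678.21
Profit = EUR 734,678.21 − EUR 715,000.00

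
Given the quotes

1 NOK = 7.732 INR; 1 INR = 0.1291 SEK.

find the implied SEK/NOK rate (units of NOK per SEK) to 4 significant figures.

1 SEK ÷ 0.1291 = 7.74593 INR
7.74593 INR ÷ 7.732 = 1.0018 NOK

SEK/NOK = 1.002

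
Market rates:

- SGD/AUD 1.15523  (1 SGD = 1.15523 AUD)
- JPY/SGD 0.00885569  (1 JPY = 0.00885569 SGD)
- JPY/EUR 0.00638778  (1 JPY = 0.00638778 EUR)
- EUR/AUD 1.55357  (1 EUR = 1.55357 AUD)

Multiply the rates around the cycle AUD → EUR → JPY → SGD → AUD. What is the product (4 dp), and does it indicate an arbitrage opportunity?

1.0309 (arbitrage exists)

Around AUD → EUR → JPY → SGD → AUD: 1 ÷ 1.55357 ÷ 0.00638778 × 0.00885569 × 1.15523 = 1.030885
Product > 1; profitable direction is AUD → EUR → JPY → SGD → AUD.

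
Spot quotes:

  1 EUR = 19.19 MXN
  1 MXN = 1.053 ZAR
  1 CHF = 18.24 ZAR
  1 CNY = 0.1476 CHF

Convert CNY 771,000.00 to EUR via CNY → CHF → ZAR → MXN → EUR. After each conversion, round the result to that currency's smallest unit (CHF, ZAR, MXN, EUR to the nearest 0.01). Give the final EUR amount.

EUR 102,721.71

CNY 771,000.00 × 0.1476 = CHF 113,799.60
CHF 113,799.60 × 18.24 = ZAR 2,075,704.70
ZAR 2,075,704.70 ÷ 1.053 = MXN 1,971,229.53
MXN 1,971,229.53 ÷ 19.19 = EUR 102,721.71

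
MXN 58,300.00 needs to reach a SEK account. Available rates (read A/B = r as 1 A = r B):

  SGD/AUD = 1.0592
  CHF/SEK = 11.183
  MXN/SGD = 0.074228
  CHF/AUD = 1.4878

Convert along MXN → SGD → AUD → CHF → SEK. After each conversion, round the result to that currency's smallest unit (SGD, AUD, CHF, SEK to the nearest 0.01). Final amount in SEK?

MXN 58,300.00 × 0.074228 = SGD 4,327.49
SGD 4,327.49 × 1.0592 = AUD 4,583.68
AUD 4,583.68 ÷ 1.4878 = CHF 3,080.84
CHF 3,080.84 × 11.183 = SEK 34,453.03

SEK 34,453.03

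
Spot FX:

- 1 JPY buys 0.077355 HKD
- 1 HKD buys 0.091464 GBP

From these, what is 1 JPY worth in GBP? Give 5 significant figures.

1 JPY × 0.077355 = 0.077355 HKD
0.077355 HKD × 0.091464 = 0.0070752 GBP

JPY/GBP = 0.0070752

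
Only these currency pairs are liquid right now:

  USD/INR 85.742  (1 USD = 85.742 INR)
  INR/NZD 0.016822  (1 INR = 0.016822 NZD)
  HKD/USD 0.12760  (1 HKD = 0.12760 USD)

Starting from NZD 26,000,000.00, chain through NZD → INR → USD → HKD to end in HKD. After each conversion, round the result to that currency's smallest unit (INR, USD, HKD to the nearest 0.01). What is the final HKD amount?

HKD 141,270,484.72

NZD 26,000,000.00 ÷ 0.016822 = INR 1,545,595,054.10
INR 1,545,595,054.10 ÷ 85.742 = USD 18,026,113.85
USD 18,026,113.85 ÷ 0.12760 = HKD 141,270,484.72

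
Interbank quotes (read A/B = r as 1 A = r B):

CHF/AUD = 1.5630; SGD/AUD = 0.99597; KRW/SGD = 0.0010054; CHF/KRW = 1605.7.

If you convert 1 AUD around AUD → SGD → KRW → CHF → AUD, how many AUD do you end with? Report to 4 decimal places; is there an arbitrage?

0.9721 (arbitrage exists)

Around AUD → SGD → KRW → CHF → AUD: 1 ÷ 0.99597 ÷ 0.0010054 ÷ 1605.7 × 1.5630 = 0.972097
Product < 1; profitable direction is AUD → CHF → KRW → SGD → AUD.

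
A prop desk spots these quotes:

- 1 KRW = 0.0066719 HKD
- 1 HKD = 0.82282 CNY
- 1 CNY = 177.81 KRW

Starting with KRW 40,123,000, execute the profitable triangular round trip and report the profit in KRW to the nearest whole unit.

Profit: KRW 980,883

Profitable loop is KRW → CNY → HKD → KRW:
KRW 40,123,000 ÷ 177.81 = CNY 225,650.98
CNY 225,650.98 ÷ 0.82282 = HKD 274,241.00
HKD 274,241.00 ÷ 0.0066719 = KRW 41,103,883
Profit = KRW 41,103,883 − KRW 40,123,000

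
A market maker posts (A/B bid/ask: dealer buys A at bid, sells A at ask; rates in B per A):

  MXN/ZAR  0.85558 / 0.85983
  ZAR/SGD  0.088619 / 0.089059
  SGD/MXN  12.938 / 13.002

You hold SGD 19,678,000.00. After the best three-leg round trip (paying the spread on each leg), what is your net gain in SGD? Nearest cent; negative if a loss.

Best loop SGD → ZAR → MXN → SGD:
SGD 19,678,000.00 ÷ 0.089059 (buy ZAR at ask) = ZAR 220,954,648.04
ZAR 220,954,648.04 ÷ 0.85983 (buy MXN at ask) = MXN 256,974,806.70
MXN 256,974,806.70 ÷ 13.002 (buy SGD at ask) = SGD 19,764,252.17

Net profit: SGD 86,252.17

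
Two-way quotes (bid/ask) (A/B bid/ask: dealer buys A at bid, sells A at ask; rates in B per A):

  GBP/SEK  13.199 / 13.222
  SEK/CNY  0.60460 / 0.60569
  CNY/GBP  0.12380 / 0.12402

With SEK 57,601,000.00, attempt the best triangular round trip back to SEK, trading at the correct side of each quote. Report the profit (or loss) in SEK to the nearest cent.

Best loop SEK → GBP → CNY → SEK:
SEK 57,601,000.00 ÷ 13.222 (buy GBP at ask) = GBP 4,356,451.37
GBP 4,356,451.37 ÷ 0.12402 (buy CNY at ask) = CNY 35,127,006.68
CNY 35,127,006.68 ÷ 0.60569 (buy SEK at ask) = SEK 57,995,024.99

Net profit: SEK 394,024.99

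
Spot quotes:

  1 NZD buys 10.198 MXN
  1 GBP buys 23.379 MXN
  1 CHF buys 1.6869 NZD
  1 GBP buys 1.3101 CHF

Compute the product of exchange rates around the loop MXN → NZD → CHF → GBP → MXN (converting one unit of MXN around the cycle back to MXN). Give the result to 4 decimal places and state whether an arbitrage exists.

Around MXN → NZD → CHF → GBP → MXN: 1 ÷ 10.198 ÷ 1.6869 ÷ 1.3101 × 23.379 = 1.037330
Product > 1; profitable direction is MXN → NZD → CHF → GBP → MXN.

1.0373 (arbitrage exists)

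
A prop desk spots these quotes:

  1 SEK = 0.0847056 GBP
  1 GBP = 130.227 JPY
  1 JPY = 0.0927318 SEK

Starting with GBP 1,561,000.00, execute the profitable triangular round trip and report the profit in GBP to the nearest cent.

Profit: GBP 35,778.78

Profitable loop is GBP → JPY → SEK → GBP:
GBP 1,561,000.00 × 130.227 = JPY 203,284,347
JPY 203,284,347 × 0.0927318 = SEK 18,850,923.41
SEK 18,850,923.41 × 0.0847056 = GBP 1,596,778.78
Profit = GBP 1,596,778.78 − GBP 1,561,000.00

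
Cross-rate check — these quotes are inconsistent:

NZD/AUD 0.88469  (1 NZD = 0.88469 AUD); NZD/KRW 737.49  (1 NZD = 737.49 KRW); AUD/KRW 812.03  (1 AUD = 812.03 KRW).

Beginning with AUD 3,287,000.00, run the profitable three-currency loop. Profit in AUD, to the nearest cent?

Profitable loop is AUD → NZD → KRW → AUD:
AUD 3,287,000.00 ÷ 0.88469 = NZD 3,715,425.74
NZD 3,715,425.74 × 737.49 = KRW 2,740,089,331
KRW 2,740,089,331 ÷ 812.03 = AUD 3,374,369.58
Profit = AUD 3,374,369.58 − AUD 3,287,000.00

Profit: AUD 87,369.58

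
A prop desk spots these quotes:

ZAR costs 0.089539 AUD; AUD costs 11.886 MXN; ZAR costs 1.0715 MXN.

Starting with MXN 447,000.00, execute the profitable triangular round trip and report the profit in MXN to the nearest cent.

Profit: MXN 3,040.64

Profitable loop is MXN → AUD → ZAR → MXN:
MXN 447,000.00 ÷ 11.886 = AUD 37,607.27
AUD 37,607.27 ÷ 0.089539 = ZAR 420,009.93
ZAR 420,009.93 × 1.0715 = MXN 450,040.64
Profit = MXN 450,040.64 − MXN 447,000.00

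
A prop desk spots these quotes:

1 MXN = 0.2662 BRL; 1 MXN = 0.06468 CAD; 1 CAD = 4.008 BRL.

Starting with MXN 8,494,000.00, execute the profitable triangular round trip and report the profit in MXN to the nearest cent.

Profit: MXN 228,130.57

Profitable loop is MXN → BRL → CAD → MXN:
MXN 8,494,000.00 × 0.2662 = BRL 2,261,102.80
BRL 2,261,102.80 ÷ 4.008 = CAD 564,147.41
CAD 564,147.41 ÷ 0.06468 = MXN 8,722,130.57
Profit = MXN 8,722,130.57 − MXN 8,494,000.00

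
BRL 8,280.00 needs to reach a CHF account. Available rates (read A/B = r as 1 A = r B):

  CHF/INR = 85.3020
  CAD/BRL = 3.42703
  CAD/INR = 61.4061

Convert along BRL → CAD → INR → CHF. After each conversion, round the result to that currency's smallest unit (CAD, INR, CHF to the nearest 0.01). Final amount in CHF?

CHF 1,739.26

BRL 8,280.00 ÷ 3.42703 = CAD 2,416.09
CAD 2,416.09 × 61.4061 = INR 148,362.66
INR 148,362.66 ÷ 85.3020 = CHF 1,739.26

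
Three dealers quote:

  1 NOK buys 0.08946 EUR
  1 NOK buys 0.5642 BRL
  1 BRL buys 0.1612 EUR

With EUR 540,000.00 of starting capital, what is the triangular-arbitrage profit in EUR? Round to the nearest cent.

Profitable loop is EUR → NOK → BRL → EUR:
EUR 540,000.00 ÷ 0.08946 = NOK 6,036,217.30
NOK 6,036,217.30 × 0.5642 = BRL 3,405,633.80
BRL 3,405,633.80 × 0.1612 = EUR 548,988.17
Profit = EUR 548,988.17 − EUR 540,000.00

Profit: EUR 8,988.17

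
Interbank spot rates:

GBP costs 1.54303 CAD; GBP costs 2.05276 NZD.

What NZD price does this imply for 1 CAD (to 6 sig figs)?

1 CAD ÷ 1.54303 = 0.648076 GBP
0.648076 GBP × 2.05276 = 1.33034 NZD

CAD/NZD = 1.33034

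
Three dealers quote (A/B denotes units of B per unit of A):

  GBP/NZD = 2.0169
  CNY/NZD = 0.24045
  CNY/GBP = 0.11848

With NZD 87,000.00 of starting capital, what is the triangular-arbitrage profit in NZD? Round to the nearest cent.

Profit: NZD 541.63

Profitable loop is NZD → GBP → CNY → NZD:
NZD 87,000.00 ÷ 2.0169 = GBP 43,135.50
GBP 43,135.50 ÷ 0.11848 = CNY 364,074.15
CNY 364,074.15 × 0.24045 = NZD 87,541.63
Profit = NZD 87,541.63 − NZD 87,000.00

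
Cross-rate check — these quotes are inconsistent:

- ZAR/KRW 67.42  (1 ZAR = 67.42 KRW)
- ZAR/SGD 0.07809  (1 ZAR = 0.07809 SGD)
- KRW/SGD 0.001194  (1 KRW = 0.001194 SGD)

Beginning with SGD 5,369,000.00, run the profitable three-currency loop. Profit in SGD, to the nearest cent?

Profit: SGD 165,661.39

Profitable loop is SGD → ZAR → KRW → SGD:
SGD 5,369,000.00 ÷ 0.07809 = ZAR 68,754,001.79
ZAR 68,754,001.79 × 67.42 = KRW 4,635,394,801
KRW 4,635,394,801 × 0.001194 = SGD 5,534,661.39
Profit = SGD 5,534,661.39 − SGD 5,369,000.00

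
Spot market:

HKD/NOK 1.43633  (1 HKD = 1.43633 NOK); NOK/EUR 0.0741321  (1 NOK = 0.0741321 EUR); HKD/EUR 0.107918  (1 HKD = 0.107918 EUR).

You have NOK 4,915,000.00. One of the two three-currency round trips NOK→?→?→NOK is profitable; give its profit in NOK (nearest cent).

Profitable loop is NOK → HKD → EUR → NOK:
NOK 4,915,000.00 ÷ 1.43633 = HKD 3,421,915.58
HKD 3,421,915.58 × 0.107918 = EUR 369,286.29
EUR 369,286.29 ÷ 0.0741321 = NOK 4,981,462.62
Profit = NOK 4,981,462.62 − NOK 4,915,000.00

Profit: NOK 66,462.62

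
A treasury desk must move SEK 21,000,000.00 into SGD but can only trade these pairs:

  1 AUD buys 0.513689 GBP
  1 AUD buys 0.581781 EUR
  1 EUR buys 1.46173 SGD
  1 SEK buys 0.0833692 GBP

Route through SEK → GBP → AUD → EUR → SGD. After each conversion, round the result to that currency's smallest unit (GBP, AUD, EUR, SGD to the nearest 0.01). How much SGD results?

SGD 2,898,353.53

SEK 21,000,000.00 × 0.0833692 = GBP 1,750,753.20
GBP 1,750,753.20 ÷ 0.513689 = AUD 3,408,196.79
AUD 3,408,196.79 × 0.581781 = EUR 1,982,824.14
EUR 1,982,824.14 × 1.46173 = SGD 2,898,353.53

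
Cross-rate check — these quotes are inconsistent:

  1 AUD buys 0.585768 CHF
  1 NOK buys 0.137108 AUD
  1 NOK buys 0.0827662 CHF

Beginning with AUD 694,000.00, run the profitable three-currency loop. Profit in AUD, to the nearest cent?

Profit: AUD 21,194.31

Profitable loop is AUD → NOK → CHF → AUD:
AUD 694,000.00 ÷ 0.137108 = NOK 5,061,703.18
NOK 5,061,703.18 × 0.0827662 = CHF 418,937.94
CHF 418,937.94 ÷ 0.585768 = AUD 715,194.31
Profit = AUD 715,194.31 − AUD 694,000.00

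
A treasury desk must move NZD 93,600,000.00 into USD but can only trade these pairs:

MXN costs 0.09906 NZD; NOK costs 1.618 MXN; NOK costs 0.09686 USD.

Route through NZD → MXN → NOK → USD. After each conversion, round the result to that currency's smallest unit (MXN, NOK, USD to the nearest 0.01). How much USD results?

NZD 93,600,000.00 ÷ 0.09906 = MXN 944,881,889.76
MXN 944,881,889.76 ÷ 1.618 = NOK 583,981,390.46
NOK 583,981,390.46 × 0.09686 = USD 56,564,437.48

USD 56,564,437.48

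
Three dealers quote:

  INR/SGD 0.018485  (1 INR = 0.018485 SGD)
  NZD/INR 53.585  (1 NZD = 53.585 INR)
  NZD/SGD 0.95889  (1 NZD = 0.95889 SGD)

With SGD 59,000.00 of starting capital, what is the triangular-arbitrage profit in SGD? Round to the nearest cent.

Profitable loop is SGD → NZD → INR → SGD:
SGD 59,000.00 ÷ 0.95889 = NZD 61,529.48
NZD 61,529.48 × 53.585 = INR 3,297,057.01
INR 3,297,057.01 × 0.018485 = SGD 60,946.10
Profit = SGD 60,946.10 − SGD 59,000.00

Profit: SGD 1,946.10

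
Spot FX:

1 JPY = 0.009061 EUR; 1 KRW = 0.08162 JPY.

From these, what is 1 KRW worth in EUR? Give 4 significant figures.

1 KRW × 0.08162 = 0.08162 JPY
0.08162 JPY × 0.009061 = 0.000739559 EUR

KRW/EUR = 0.0007396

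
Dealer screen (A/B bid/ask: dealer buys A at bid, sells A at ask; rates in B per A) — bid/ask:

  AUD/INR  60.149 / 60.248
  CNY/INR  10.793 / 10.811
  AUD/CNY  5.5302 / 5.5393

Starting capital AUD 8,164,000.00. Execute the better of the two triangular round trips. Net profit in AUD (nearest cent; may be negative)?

Best loop AUD → INR → CNY → AUD:
AUD 8,164,000.00 × 60.149 (sell AUD at bid) = INR 491,056,436.00
INR 491,056,436.00 ÷ 10.811 (buy CNY at ask) = CNY 45,421,925.45
CNY 45,421,925.45 ÷ 5.5393 (buy AUD at ask) = AUD 8,199,939.60

Net profit: AUD 35,939.60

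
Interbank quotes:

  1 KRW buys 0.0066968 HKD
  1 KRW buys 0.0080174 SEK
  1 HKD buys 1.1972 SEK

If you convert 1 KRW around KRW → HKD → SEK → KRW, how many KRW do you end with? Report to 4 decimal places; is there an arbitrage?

1.0000 (no arbitrage)

Around KRW → HKD → SEK → KRW: 1 × 0.0066968 × 1.1972 ÷ 0.0080174 = 1.000001
Product ≈ 1 (deviation 0.000%, within rounding noise).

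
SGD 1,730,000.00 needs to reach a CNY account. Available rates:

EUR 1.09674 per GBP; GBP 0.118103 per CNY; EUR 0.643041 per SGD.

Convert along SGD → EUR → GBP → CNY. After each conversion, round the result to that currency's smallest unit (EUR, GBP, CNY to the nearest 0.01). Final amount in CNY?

SGD 1,730,000.00 × 0.643041 = EUR 1,112,460.93
EUR 1,112,460.93 ÷ 1.09674 = GBP 1,014,334.24
GBP 1,014,334.24 ÷ 0.118103 = CNY 8,588,556.09

CNY 8,588,556.09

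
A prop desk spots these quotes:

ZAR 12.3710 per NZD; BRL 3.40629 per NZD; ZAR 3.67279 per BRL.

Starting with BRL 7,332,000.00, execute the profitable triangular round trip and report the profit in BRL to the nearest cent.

Profitable loop is BRL → ZAR → NZD → BRL:
BRL 7,332,000.00 × 3.67279 = ZAR 26,928,896.28
ZAR 26,928,896.28 ÷ 12.3710 = NZD 2,176,776.03
NZD 2,176,776.03 × 3.40629 = BRL 7,414,730.43
Profit = BRL 7,414,730.43 − BRL 7,332,000.00

Profit: BRL 82,730.43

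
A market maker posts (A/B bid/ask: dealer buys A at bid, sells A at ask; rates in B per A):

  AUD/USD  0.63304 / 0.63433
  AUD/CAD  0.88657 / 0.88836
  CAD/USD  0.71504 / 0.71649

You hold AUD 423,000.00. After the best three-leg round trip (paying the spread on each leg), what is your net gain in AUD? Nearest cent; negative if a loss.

Net result: AUD -264.73 (no profitable arbitrage after spreads)

Best loop AUD → CAD → USD → AUD:
AUD 423,000.00 × 0.88657 (sell AUD at bid) = CAD 375,019.11
CAD 375,019.11 × 0.71504 (sell CAD at bid) = USD 268,153.66
USD 268,153.66 ÷ 0.63433 (buy AUD at ask) = AUD 422,735.27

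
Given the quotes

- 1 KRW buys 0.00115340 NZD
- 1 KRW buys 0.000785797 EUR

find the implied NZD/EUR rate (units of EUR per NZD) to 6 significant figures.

NZD/EUR = 0.681287

1 NZD ÷ 0.00115340 = 867.002 KRW
867.002 KRW × 0.000785797 = 0.681287 EUR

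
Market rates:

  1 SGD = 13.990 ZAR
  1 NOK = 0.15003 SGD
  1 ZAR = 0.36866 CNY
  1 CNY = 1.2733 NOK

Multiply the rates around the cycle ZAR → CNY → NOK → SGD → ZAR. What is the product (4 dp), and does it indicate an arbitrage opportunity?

0.9853 (arbitrage exists)

Around ZAR → CNY → NOK → SGD → ZAR: 1 × 0.36866 × 1.2733 × 0.15003 × 13.990 = 0.985264
Product < 1; profitable direction is ZAR → SGD → NOK → CNY → ZAR.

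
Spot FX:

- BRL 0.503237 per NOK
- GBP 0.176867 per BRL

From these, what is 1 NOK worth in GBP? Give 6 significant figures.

1 NOK × 0.503237 = 0.503237 BRL
0.503237 BRL × 0.176867 = 0.089006 GBP

NOK/GBP = 0.0890060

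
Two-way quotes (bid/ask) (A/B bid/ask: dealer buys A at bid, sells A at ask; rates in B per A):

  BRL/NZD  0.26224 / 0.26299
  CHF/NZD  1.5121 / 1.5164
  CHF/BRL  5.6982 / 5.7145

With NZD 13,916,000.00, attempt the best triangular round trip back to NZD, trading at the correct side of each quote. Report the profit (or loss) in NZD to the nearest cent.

Best loop NZD → BRL → CHF → NZD:
NZD 13,916,000.00 ÷ 0.26299 (buy BRL at ask) = BRL 52,914,559.49
BRL 52,914,559.49 ÷ 5.7145 (buy CHF at ask) = CHF 9,259,700.67
CHF 9,259,700.67 × 1.5121 (sell CHF at bid) = NZD 14,001,593.39

Net profit: NZD 85,593.39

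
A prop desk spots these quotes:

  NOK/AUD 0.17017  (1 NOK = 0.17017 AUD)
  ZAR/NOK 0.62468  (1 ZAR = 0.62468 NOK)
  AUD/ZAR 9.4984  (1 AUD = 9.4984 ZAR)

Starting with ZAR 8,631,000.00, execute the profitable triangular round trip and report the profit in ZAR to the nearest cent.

Profit: ZAR 83,694.59

Profitable loop is ZAR → NOK → AUD → ZAR:
ZAR 8,631,000.00 × 0.62468 = NOK 5,391,613.08
NOK 5,391,613.08 × 0.17017 = AUD 917,490.80
AUD 917,490.80 × 9.4984 = ZAR 8,714,694.59
Profit = ZAR 8,714,694.59 − ZAR 8,631,000.00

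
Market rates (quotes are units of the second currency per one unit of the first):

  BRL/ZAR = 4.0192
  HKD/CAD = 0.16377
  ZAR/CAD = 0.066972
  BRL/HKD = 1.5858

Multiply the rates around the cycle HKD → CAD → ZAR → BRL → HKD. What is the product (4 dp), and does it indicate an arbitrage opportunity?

Around HKD → CAD → ZAR → BRL → HKD: 1 × 0.16377 ÷ 0.066972 ÷ 4.0192 × 1.5858 = 0.964828
Product < 1; profitable direction is HKD → BRL → ZAR → CAD → HKD.

0.9648 (arbitrage exists)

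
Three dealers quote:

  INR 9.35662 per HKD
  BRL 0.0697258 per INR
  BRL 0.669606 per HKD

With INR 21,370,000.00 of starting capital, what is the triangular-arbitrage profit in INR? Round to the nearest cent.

Profitable loop is INR → HKD → BRL → INR:
INR 21,370,000.00 ÷ 9.35662 = HKD 2,283,944.42
HKD 2,283,944.42 × 0.669606 = BRL 1,529,342.88
BRL 1,529,342.88 ÷ 0.0697258 = INR 21,933,672.82
Profit = INR 21,933,672.82 − INR 21,370,000.00

Profit: INR 563,672.82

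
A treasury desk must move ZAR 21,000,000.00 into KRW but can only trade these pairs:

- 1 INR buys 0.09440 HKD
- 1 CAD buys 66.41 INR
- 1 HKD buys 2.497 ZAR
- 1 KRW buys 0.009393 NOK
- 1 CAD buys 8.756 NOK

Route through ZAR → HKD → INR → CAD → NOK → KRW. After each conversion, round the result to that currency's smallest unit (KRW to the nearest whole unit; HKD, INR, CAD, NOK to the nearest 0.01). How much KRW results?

KRW 1,250,537,466

ZAR 21,000,000.00 ÷ 2.497 = HKD 8,410,092.11
HKD 8,410,092.11 ÷ 0.09440 = INR 89,089,958.79
INR 89,089,958.79 ÷ 66.41 = CAD 1,341,514.21
CAD 1,341,514.21 × 8.756 = NOK 11,746,298.42
NOK 11,746,298.42 ÷ 0.009393 = KRW 1,250,537,466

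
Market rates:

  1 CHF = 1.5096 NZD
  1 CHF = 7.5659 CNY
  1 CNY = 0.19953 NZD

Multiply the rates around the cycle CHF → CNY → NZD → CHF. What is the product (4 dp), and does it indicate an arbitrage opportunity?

Around CHF → CNY → NZD → CHF: 1 × 7.5659 × 0.19953 ÷ 1.5096 = 1.000016
Product ≈ 1 (deviation 0.002%, within rounding noise).

1.0000 (no arbitrage)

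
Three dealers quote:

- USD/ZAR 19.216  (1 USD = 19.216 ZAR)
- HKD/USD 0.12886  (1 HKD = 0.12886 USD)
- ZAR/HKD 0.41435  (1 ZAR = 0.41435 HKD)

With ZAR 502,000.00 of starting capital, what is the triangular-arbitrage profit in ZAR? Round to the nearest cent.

Profitable loop is ZAR → HKD → USD → ZAR:
ZAR 502,000.00 × 0.41435 = HKD 208,003.70
HKD 208,003.70 × 0.12886 = USD 26,803.36
USD 26,803.36 × 19.216 = ZAR 515,053.30
Profit = ZAR 515,053.30 − ZAR 502,000.00

Profit: ZAR 13,053.30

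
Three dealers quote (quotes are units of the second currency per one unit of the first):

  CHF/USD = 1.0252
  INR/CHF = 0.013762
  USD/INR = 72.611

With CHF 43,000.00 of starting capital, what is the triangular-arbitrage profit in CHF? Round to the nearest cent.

Profitable loop is CHF → USD → INR → CHF:
CHF 43,000.00 × 1.0252 = USD 44,083.60
USD 44,083.60 × 72.611 = INR 3,200,954.28
INR 3,200,954.28 × 0.013762 = CHF 44,051.53
Profit = CHF 44,051.53 − CHF 43,000.00

Profit: CHF 1,051.53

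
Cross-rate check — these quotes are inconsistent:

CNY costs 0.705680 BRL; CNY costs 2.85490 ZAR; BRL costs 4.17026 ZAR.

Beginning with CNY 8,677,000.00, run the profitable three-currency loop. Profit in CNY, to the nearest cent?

Profit: CNY 267,367.57

Profitable loop is CNY → BRL → ZAR → CNY:
CNY 8,677,000.00 × 0.705680 = BRL 6,123,185.36
BRL 6,123,185.36 × 4.17026 = ZAR 25,535,274.98
ZAR 25,535,274.98 ÷ 2.85490 = CNY 8,944,367.57
Profit = CNY 8,944,367.57 − CNY 8,677,000.00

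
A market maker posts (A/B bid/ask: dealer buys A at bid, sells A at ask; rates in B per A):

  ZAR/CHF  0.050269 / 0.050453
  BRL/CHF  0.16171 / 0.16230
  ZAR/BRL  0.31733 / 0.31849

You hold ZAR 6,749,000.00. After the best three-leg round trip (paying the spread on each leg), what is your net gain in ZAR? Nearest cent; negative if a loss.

Best loop ZAR → BRL → CHF → ZAR:
ZAR 6,749,000.00 × 0.31733 (sell ZAR at bid) = BRL 2,141,660.17
BRL 2,141,660.17 × 0.16171 (sell BRL at bid) = CHF 346,327.87
CHF 346,327.87 ÷ 0.050453 (buy ZAR at ask) = ZAR 6,864,366.16

Net profit: ZAR 115,366.16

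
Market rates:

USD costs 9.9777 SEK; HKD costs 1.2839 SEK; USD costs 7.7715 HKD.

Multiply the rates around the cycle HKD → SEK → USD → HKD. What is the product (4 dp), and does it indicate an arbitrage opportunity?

Around HKD → SEK → USD → HKD: 1 × 1.2839 ÷ 9.9777 × 7.7715 = 1.000013
Product ≈ 1 (deviation 0.001%, within rounding noise).

1.0000 (no arbitrage)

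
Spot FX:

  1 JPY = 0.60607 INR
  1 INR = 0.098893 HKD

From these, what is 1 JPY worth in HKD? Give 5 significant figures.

1 JPY × 0.60607 = 0.60607 INR
0.60607 INR × 0.098893 = 0.0599361 HKD

JPY/HKD = 0.059936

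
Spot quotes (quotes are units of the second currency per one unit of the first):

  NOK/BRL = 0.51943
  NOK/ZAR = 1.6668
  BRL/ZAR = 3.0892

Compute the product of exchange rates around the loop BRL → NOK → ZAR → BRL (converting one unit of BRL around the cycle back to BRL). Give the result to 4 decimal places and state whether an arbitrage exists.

1.0387 (arbitrage exists)

Around BRL → NOK → ZAR → BRL: 1 ÷ 0.51943 × 1.6668 ÷ 3.0892 = 1.038749
Product > 1; profitable direction is BRL → NOK → ZAR → BRL.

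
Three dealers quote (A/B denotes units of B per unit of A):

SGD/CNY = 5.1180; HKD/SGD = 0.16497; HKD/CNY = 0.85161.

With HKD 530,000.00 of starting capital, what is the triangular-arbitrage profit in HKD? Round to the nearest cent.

Profitable loop is HKD → CNY → SGD → HKD:
HKD 530,000.00 × 0.85161 = CNY 451,353.30
CNY 451,353.30 ÷ 5.1180 = SGD 88,189.39
SGD 88,189.39 ÷ 0.16497 = HKD 534,578.35
Profit = HKD 534,578.35 − HKD 530,000.00

Profit: HKD 4,578.35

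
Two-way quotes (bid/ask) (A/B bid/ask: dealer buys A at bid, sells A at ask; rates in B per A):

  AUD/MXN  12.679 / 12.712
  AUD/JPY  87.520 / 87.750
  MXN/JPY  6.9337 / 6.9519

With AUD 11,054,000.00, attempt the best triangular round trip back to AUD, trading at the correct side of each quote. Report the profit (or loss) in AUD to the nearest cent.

Net profit: AUD 20,455.54

Best loop AUD → MXN → JPY → AUD:
AUD 11,054,000.00 × 12.679 (sell AUD at bid) = MXN 140,153,666.00
MXN 140,153,666.00 × 6.9337 (sell MXN at bid) = JPY 971,783,474
JPY 971,783,474 ÷ 87.750 (buy AUD at ask) = AUD 11,074,455.54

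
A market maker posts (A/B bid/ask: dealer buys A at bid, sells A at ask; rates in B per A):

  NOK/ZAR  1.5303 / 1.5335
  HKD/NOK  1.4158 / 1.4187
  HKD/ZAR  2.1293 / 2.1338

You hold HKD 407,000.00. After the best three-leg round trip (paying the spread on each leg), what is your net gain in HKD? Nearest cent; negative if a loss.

Net profit: HKD 6,256.02

Best loop HKD → NOK → ZAR → HKD:
HKD 407,000.00 × 1.4158 (sell HKD at bid) = NOK 576,230.60
NOK 576,230.60 × 1.5303 (sell NOK at bid) = ZAR 881,805.69
ZAR 881,805.69 ÷ 2.1338 (buy HKD at ask) = HKD 413,256.02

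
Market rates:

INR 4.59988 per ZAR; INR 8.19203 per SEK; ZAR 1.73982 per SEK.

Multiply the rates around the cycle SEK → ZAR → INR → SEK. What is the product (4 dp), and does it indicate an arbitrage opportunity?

0.9769 (arbitrage exists)

Around SEK → ZAR → INR → SEK: 1 × 1.73982 × 4.59988 ÷ 8.19203 = 0.976921
Product < 1; profitable direction is SEK → INR → ZAR → SEK.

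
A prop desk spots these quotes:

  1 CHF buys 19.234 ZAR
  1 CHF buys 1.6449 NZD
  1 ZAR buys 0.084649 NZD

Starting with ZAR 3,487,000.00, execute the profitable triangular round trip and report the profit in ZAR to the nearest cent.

Profit: ZAR 35,897.48

Profitable loop is ZAR → CHF → NZD → ZAR:
ZAR 3,487,000.00 ÷ 19.234 = CHF 181,293.54
CHF 181,293.54 × 1.6449 = NZD 298,209.75
NZD 298,209.75 ÷ 0.084649 = ZAR 3,522,897.48
Profit = ZAR 3,522,897.48 − ZAR 3,487,000.00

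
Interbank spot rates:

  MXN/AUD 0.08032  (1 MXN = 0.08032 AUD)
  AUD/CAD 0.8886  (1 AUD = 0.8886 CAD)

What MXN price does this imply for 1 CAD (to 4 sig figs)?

CAD/MXN = 14.01

1 CAD ÷ 0.8886 = 1.12537 AUD
1.12537 AUD ÷ 0.08032 = 14.011 MXN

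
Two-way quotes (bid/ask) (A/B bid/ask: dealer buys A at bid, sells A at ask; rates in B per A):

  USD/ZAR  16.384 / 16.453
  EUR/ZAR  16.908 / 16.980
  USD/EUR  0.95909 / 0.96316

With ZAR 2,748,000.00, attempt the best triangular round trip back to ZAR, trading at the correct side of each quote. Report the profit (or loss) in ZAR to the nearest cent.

Best loop ZAR → EUR → USD → ZAR:
ZAR 2,748,000.00 ÷ 16.980 (buy EUR at ask) = EUR 161,837.46
EUR 161,837.46 ÷ 0.96316 (buy USD at ask) = USD 168,027.59
USD 168,027.59 × 16.384 (sell USD at bid) = ZAR 2,752,964.07

Net profit: ZAR 4,964.07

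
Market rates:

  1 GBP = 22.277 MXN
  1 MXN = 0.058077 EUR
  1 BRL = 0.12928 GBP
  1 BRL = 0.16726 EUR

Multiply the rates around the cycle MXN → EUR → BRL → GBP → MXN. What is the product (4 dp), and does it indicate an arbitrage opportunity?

1.0000 (no arbitrage)

Around MXN → EUR → BRL → GBP → MXN: 1 × 0.058077 ÷ 0.16726 × 0.12928 × 22.277 = 1.000000
Product ≈ 1 (deviation 0.000%, within rounding noise).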